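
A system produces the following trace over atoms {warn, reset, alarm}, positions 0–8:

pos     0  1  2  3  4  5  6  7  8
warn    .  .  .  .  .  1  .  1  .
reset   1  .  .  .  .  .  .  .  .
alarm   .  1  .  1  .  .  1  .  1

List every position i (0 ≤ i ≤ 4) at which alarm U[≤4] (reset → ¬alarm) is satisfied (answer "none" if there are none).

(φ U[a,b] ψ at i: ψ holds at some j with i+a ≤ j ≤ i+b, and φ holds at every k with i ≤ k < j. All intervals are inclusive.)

Evaluate at each i in [0,4]:
  i=0: ✓ (rhs at j=0)
  i=1: ✓ (rhs at j=1)
  i=2: ✓ (rhs at j=2)
  i=3: ✓ (rhs at j=3)
  i=4: ✓ (rhs at j=4)

0, 1, 2, 3, 4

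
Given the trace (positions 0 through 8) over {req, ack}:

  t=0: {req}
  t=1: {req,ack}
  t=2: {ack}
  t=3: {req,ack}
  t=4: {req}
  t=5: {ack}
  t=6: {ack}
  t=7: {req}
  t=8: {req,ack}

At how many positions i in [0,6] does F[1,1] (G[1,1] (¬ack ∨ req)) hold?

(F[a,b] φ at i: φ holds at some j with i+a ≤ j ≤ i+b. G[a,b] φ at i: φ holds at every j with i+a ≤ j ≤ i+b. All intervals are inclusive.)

Evaluate at each i in [0,6]:
  i=0: ✗ (none in [1,1])
  i=1: ✓ (witness j=2)
  i=2: ✓ (witness j=3)
  i=3: ✗ (none in [4,4])
  i=4: ✗ (none in [5,5])
  i=5: ✓ (witness j=6)
  i=6: ✓ (witness j=7)
Positions where it holds: {1, 2, 5, 6} → 4.

4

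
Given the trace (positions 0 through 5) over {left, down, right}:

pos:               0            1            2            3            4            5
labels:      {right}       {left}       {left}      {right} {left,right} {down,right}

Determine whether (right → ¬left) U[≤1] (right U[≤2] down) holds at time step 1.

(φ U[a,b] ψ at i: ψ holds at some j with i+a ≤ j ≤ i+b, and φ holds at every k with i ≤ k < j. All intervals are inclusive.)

False

Need some j in [1,2] with (right U[≤2] down), and (right → ¬left) at every k in [1,j-1].
  j=1: (right U[≤2] down) — fails.
  j=2: (right U[≤2] down) — fails.
No j in the window works → until fails.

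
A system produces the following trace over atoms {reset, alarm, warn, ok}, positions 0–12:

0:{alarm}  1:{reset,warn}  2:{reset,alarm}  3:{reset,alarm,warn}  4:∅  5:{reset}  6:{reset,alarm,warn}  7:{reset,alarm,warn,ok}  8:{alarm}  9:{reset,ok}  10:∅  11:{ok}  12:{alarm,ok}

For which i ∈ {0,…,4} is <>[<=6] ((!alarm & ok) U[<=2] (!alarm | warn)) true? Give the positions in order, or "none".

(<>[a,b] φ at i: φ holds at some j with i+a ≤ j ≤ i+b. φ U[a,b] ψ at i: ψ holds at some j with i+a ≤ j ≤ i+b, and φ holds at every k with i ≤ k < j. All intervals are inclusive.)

0, 1, 2, 3, 4

Evaluate at each i in [0,4]:
  i=0: ✓ (witness j=1)
  i=1: ✓ (witness j=1)
  i=2: ✓ (witness j=3)
  i=3: ✓ (witness j=3)
  i=4: ✓ (witness j=4)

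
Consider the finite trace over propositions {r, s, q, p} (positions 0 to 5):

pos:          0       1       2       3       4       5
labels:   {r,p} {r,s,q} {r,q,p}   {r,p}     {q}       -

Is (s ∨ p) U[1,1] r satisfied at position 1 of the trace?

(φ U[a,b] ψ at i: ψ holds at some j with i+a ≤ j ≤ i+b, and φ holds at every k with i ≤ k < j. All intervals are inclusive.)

Yes

Need some j in [2,2] with r, and (s ∨ p) at every k in [1,j-1].
  j=2: r holds; (s ∨ p) holds at every k in [1,1] → satisfied.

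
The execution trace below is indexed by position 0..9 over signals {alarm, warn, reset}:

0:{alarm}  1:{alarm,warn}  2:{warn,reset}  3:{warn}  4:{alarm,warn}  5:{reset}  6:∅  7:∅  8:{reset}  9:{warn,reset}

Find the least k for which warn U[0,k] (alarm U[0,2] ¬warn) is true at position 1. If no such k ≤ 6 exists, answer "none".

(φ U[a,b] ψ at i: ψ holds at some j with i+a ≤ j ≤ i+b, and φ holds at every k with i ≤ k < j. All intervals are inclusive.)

Need earliest j ≥ 1 with (alarm U[0,2] ¬warn), and warn at every k in [1,j-1].
  j=1: rhs fails.
  j=2: rhs fails.
  j=3: rhs fails.
  j=4: rhs holds; lhs holds on [1,3]. k = 3.

3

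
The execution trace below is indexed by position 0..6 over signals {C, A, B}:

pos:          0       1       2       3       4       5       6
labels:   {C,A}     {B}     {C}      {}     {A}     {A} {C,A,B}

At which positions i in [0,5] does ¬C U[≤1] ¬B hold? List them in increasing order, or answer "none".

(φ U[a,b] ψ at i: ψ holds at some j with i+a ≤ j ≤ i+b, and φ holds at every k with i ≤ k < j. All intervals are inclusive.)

Evaluate at each i in [0,5]:
  i=0: ✓ (rhs at j=0)
  i=1: ✓ (rhs at j=2; lhs holds on [1,1])
  i=2: ✓ (rhs at j=2)
  i=3: ✓ (rhs at j=3)
  i=4: ✓ (rhs at j=4)
  i=5: ✓ (rhs at j=5)

0, 1, 2, 3, 4, 5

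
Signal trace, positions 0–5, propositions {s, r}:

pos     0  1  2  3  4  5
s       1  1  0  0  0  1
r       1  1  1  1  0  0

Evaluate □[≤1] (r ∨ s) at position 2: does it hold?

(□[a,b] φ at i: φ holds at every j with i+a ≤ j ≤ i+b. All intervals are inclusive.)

Yes

Check (r ∨ s) at every j in [2,3]:
  j=2: true
  j=3: true
All positions satisfy it → formula holds.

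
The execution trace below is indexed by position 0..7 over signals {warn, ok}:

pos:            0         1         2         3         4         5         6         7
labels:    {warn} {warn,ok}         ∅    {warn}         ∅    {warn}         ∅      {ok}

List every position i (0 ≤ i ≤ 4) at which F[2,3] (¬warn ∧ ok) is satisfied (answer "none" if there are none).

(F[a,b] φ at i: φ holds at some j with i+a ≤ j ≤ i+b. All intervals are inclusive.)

Evaluate at each i in [0,4]:
  i=0: ✗ (none in [2,3])
  i=1: ✗ (none in [3,4])
  i=2: ✗ (none in [4,5])
  i=3: ✗ (none in [5,6])
  i=4: ✓ (witness j=7)

4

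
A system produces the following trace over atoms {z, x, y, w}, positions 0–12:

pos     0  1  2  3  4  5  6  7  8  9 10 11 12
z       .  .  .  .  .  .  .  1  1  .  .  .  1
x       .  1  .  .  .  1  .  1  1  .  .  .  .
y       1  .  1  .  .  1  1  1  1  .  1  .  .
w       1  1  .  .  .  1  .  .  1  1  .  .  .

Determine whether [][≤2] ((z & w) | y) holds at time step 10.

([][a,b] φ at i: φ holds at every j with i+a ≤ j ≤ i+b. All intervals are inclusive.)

Check ((z & w) | y) at every j in [10,12]:
  j=10: true
  j=11: false
  j=12: false
Fails at j=11 → formula fails.

False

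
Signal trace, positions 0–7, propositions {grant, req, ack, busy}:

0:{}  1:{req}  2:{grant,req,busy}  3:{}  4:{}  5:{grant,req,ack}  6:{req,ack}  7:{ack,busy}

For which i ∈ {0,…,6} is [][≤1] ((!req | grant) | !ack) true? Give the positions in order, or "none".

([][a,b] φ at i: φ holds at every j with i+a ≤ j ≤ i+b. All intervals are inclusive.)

Evaluate at each i in [0,6]:
  i=0: ✓ (all of [0,1])
  i=1: ✓ (all of [1,2])
  i=2: ✓ (all of [2,3])
  i=3: ✓ (all of [3,4])
  i=4: ✓ (all of [4,5])
  i=5: ✗ (fails at j=6)
  i=6: ✗ (fails at j=6)

0, 1, 2, 3, 4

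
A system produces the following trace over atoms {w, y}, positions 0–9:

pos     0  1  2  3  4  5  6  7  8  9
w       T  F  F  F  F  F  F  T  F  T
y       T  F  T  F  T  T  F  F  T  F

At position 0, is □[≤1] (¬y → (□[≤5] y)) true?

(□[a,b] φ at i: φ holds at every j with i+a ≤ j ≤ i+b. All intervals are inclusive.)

Does not hold

Check (¬y → (□[≤5] y)) at every j in [0,1]:
  j=0: antecedent false → ✓
  j=1: antecedent true; consequent fails at 1 → ✗
Fails at j=1 → formula fails.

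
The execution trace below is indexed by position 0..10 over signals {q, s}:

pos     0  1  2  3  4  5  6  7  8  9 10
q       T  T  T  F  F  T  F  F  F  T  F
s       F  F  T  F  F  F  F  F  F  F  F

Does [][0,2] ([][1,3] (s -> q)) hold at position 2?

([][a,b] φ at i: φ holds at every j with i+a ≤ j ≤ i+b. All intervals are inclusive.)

Yes

Check [][1,3] (s -> q) at every j in [2,4]:
  j=2: holds on [3,5]
  j=3: holds on [4,6]
  j=4: holds on [5,7]
All positions satisfy it → formula holds.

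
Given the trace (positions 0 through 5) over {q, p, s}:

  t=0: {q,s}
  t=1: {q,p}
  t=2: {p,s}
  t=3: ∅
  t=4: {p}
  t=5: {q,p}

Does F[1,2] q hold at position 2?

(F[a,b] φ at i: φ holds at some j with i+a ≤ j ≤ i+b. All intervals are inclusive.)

Does not hold

Check q at each j in [3,4]:
  j=3: false
  j=4: false
No position in the window satisfies it → formula fails.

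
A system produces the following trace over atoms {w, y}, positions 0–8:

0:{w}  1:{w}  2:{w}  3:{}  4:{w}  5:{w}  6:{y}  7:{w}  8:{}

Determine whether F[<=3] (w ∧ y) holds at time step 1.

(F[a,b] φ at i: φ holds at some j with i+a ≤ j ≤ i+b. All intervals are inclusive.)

No

Check (w ∧ y) at each j in [1,4]:
  j=1: false
  j=2: false
  j=3: false
  j=4: false
No position in the window satisfies it → formula fails.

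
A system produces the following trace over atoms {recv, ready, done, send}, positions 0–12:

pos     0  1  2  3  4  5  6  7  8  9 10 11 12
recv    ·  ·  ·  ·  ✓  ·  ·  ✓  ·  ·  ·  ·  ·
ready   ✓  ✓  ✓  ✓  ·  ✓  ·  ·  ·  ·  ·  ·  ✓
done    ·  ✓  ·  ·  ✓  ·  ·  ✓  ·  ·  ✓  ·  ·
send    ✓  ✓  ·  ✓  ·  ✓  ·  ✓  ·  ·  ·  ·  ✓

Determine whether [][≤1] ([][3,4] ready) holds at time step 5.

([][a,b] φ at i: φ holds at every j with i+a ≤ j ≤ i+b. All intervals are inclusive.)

Check [][3,4] ready at every j in [5,6]:
  j=5: fails at 8
  j=6: fails at 9
Fails at j=5 → formula fails.

Does not hold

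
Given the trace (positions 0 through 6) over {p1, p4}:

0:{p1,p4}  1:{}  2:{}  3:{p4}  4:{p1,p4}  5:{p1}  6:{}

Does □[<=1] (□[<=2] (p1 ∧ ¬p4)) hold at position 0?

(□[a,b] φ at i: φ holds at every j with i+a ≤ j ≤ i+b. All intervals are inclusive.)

False

Check □[<=2] (p1 ∧ ¬p4) at every j in [0,1]:
  j=0: fails at 0
  j=1: fails at 1
Fails at j=0 → formula fails.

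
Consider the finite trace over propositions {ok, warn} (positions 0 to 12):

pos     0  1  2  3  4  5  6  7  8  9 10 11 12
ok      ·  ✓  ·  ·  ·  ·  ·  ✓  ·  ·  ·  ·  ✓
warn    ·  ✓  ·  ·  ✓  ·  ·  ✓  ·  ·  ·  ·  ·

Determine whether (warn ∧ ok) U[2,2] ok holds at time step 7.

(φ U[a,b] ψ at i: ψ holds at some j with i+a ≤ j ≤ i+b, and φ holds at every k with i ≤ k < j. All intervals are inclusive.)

No

Need some j in [9,9] with ok, and (warn ∧ ok) at every k in [7,j-1].
  j=9: ok false.
No j in the window works → until fails.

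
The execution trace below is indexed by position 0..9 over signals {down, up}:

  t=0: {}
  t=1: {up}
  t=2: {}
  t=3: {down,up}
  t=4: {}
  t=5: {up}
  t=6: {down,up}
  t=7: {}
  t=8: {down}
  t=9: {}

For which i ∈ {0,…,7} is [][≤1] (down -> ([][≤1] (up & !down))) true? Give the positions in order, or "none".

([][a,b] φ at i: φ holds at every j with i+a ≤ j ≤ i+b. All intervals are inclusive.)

0, 1, 4

Evaluate at each i in [0,7]:
  i=0: ✓ (all of [0,1])
  i=1: ✓ (all of [1,2])
  i=2: ✗ (fails at j=3)
  i=3: ✗ (fails at j=3)
  i=4: ✓ (all of [4,5])
  i=5: ✗ (fails at j=6)
  i=6: ✗ (fails at j=6)
  i=7: ✗ (fails at j=8)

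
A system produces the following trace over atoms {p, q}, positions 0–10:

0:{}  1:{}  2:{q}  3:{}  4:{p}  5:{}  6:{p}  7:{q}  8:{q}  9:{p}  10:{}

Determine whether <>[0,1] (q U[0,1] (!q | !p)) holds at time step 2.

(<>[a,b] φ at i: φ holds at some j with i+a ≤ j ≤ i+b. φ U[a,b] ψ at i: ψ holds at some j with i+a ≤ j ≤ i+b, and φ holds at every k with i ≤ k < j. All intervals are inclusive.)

Check (q U[0,1] (!q | !p)) at each j in [2,3]:
  j=2: holds
  j=3: holds
Found at j=2 → formula holds.

Yes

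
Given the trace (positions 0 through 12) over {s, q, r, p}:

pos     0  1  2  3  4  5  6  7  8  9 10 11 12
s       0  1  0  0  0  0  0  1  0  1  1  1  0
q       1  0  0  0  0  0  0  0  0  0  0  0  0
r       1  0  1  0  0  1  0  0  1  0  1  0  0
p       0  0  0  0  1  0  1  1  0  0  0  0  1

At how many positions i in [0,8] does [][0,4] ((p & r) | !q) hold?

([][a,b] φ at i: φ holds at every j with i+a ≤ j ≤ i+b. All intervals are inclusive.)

8

Evaluate at each i in [0,8]:
  i=0: ✗ (fails at j=0)
  i=1: ✓ (all of [1,5])
  i=2: ✓ (all of [2,6])
  i=3: ✓ (all of [3,7])
  i=4: ✓ (all of [4,8])
  i=5: ✓ (all of [5,9])
  i=6: ✓ (all of [6,10])
  i=7: ✓ (all of [7,11])
  i=8: ✓ (all of [8,12])
Positions where it holds: {1, 2, 3, 4, 5, 6, 7, 8} → 8.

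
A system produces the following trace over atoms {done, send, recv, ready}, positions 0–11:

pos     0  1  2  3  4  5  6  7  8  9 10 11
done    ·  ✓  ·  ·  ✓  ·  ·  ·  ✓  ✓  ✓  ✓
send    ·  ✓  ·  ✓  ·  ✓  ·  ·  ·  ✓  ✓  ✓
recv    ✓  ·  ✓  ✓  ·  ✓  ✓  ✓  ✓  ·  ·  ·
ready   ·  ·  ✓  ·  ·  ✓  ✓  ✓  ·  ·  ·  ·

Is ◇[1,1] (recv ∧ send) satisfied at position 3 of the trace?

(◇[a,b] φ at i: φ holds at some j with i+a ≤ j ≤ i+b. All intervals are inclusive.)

Check (recv ∧ send) at each j in [4,4]:
  j=4: false
No position in the window satisfies it → formula fails.

False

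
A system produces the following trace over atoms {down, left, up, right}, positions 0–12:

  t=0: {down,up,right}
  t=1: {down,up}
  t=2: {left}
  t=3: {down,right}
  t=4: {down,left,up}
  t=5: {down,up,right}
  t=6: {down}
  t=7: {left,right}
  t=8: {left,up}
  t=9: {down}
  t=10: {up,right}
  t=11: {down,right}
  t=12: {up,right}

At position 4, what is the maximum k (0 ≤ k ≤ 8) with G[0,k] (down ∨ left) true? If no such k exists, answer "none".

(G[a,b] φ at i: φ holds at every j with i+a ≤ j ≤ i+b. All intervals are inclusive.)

5

(down ∨ left) must hold from j=4 onward; find where it first fails.
  j=4: holds
  j=5: holds
  j=6: holds
  j=7: holds
  j=8: holds
  j=9: holds
  j=10: fails
Holds on [4,9], so largest k = 5.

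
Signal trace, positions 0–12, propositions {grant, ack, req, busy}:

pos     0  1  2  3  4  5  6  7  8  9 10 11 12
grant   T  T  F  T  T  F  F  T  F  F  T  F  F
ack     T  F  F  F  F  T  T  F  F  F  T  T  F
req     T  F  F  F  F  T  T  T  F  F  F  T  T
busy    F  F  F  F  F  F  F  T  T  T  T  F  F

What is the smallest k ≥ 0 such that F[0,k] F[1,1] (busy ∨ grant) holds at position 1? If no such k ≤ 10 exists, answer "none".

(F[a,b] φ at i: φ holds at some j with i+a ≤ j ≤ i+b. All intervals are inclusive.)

Scan j = 1,2,… for F[1,1] (busy ∨ grant):
  j=1: fails
  j=2: holds
First hit at j=2, so smallest k = 2-1 = 1.

1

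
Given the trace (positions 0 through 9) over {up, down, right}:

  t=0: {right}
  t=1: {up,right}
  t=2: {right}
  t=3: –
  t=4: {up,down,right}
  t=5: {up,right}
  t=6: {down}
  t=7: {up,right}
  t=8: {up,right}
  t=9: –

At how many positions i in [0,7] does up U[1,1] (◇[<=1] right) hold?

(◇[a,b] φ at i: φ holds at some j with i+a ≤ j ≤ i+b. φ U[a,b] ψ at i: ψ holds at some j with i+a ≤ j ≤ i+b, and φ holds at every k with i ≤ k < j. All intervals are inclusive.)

Evaluate at each i in [0,7]:
  i=0: ✗ (lhs fails at k=0 before rhs at j=1)
  i=1: ✓ (rhs at j=2; lhs holds on [1,1])
  i=2: ✗ (lhs fails at k=2 before rhs at j=3)
  i=3: ✗ (lhs fails at k=3 before rhs at j=4)
  i=4: ✓ (rhs at j=5; lhs holds on [4,4])
  i=5: ✓ (rhs at j=6; lhs holds on [5,5])
  i=6: ✗ (lhs fails at k=6 before rhs at j=7)
  i=7: ✓ (rhs at j=8; lhs holds on [7,7])
Positions where it holds: {1, 4, 5, 7} → 4.

4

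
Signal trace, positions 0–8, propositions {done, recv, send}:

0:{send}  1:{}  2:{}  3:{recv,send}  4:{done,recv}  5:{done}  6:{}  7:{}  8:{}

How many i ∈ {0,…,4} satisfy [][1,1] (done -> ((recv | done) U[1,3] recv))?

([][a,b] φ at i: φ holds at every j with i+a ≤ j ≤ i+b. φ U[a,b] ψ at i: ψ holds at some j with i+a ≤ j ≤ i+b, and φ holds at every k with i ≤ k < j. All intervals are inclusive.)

Evaluate at each i in [0,4]:
  i=0: ✓ (all of [1,1])
  i=1: ✓ (all of [2,2])
  i=2: ✓ (all of [3,3])
  i=3: ✗ (fails at j=4)
  i=4: ✗ (fails at j=5)
Positions where it holds: {0, 1, 2} → 3.

3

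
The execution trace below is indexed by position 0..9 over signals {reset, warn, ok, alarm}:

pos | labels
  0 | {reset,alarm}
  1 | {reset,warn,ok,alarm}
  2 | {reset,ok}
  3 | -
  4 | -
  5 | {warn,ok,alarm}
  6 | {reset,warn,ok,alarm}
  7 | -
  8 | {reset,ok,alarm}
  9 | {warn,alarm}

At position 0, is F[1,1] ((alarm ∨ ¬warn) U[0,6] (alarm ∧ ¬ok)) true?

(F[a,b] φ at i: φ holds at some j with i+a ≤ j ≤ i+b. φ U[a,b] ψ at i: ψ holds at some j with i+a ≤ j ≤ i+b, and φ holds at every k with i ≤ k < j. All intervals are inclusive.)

No

Check ((alarm ∨ ¬warn) U[0,6] (alarm ∧ ¬ok)) at each j in [1,1]:
  j=1: fails
No position in the window satisfies it → formula fails.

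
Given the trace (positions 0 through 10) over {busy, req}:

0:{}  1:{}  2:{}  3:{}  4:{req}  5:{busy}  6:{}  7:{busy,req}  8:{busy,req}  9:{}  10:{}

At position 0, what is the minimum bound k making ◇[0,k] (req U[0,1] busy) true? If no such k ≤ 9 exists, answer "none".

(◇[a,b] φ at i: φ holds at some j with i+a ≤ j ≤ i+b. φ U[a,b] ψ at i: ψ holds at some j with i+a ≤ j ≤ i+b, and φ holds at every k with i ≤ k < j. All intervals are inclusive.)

Scan j = 0,1,… for (req U[0,1] busy):
  j=0: fails
  j=1: fails
  j=2: fails
  j=3: fails
  j=4: holds
First hit at j=4, so smallest k = 4-0 = 4.

4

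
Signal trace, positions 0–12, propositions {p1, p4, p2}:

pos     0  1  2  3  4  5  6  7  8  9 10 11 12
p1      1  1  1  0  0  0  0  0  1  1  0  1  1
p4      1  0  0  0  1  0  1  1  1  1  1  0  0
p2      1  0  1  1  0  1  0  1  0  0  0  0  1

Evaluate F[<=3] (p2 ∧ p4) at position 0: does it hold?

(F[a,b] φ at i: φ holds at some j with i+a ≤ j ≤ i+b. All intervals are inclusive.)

Yes

Check (p2 ∧ p4) at each j in [0,3]:
  j=0: true
  j=1: false
  j=2: false
  j=3: false
Found at j=0 → formula holds.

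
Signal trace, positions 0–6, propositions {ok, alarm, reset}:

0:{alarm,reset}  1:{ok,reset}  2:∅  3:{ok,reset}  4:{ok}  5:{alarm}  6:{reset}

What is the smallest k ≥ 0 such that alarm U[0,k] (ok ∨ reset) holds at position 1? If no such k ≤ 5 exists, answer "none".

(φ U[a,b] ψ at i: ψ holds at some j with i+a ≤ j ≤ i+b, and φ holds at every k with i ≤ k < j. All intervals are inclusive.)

0

Need earliest j ≥ 1 with (ok ∨ reset), and alarm at every k in [1,j-1].
  j=1: rhs holds (empty prefix). k = 0.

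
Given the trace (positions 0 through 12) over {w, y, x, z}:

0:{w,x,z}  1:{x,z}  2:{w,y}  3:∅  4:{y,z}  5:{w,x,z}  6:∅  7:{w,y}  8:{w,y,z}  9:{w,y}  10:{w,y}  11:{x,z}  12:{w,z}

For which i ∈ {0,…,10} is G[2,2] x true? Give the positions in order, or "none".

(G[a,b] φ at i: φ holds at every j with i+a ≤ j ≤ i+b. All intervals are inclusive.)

3, 9

Evaluate at each i in [0,10]:
  i=0: ✗ (fails at j=2)
  i=1: ✗ (fails at j=3)
  i=2: ✗ (fails at j=4)
  i=3: ✓ (all of [5,5])
  i=4: ✗ (fails at j=6)
  i=5: ✗ (fails at j=7)
  i=6: ✗ (fails at j=8)
  i=7: ✗ (fails at j=9)
  i=8: ✗ (fails at j=10)
  i=9: ✓ (all of [11,11])
  i=10: ✗ (fails at j=12)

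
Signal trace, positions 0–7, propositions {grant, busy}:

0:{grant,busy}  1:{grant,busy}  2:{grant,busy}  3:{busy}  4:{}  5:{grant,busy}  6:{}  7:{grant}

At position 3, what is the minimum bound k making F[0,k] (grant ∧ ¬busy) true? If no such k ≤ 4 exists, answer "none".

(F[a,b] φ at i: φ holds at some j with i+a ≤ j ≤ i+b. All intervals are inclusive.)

4

Scan j = 3,4,… for (grant ∧ ¬busy):
  j=3: fails
  j=4: fails
  j=5: fails
  j=6: fails
  j=7: holds
First hit at j=7, so smallest k = 7-3 = 4.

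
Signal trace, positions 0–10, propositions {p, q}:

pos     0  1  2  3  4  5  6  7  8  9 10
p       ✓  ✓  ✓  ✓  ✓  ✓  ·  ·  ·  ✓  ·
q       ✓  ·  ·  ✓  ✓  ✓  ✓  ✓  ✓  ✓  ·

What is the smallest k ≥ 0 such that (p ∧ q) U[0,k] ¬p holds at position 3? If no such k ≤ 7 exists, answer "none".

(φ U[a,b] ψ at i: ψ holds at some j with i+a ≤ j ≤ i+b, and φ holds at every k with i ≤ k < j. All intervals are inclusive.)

Need earliest j ≥ 3 with ¬p, and (p ∧ q) at every k in [3,j-1].
  j=3: rhs fails.
  j=4: rhs fails.
  j=5: rhs fails.
  j=6: rhs holds; lhs holds on [3,5]. k = 3.

3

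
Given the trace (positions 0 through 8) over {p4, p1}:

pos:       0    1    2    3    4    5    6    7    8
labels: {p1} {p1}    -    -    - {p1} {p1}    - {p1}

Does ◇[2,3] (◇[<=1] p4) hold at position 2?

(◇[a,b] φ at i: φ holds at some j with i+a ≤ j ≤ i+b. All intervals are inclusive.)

Check ◇[<=1] p4 at each j in [4,5]:
  j=4: fails (none in [4,5])
  j=5: fails (none in [5,6])
No position in the window satisfies it → formula fails.

False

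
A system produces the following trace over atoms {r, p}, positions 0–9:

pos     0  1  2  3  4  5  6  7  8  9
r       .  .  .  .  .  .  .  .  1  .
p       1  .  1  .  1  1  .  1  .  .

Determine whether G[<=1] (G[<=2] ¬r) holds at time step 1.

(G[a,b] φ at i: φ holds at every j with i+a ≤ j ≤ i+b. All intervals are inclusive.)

Check G[<=2] ¬r at every j in [1,2]:
  j=1: holds on [1,3]
  j=2: holds on [2,4]
All positions satisfy it → formula holds.

True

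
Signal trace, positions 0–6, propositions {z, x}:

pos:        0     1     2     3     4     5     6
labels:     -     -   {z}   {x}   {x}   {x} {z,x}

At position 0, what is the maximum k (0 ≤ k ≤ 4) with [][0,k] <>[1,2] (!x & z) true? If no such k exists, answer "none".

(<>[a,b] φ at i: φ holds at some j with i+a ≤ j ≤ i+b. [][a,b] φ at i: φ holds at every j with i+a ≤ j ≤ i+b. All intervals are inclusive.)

<>[1,2] (!x & z) must hold from j=0 onward; find where it first fails.
  j=0: holds
  j=1: holds
  j=2: fails
Holds on [0,1], so largest k = 1.

1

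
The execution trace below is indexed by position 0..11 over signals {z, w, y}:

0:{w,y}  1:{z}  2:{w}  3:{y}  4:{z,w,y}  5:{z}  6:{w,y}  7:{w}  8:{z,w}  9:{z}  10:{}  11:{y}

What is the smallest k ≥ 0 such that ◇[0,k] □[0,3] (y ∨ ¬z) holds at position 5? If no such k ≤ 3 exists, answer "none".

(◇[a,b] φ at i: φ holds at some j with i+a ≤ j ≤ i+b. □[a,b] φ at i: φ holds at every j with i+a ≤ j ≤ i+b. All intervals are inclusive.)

Scan j = 5,6,… for □[0,3] (y ∨ ¬z):
  j=5: fails
  j=6: fails
  j=7: fails
  j=8: fails
No j in [5,8] satisfies it → none.

none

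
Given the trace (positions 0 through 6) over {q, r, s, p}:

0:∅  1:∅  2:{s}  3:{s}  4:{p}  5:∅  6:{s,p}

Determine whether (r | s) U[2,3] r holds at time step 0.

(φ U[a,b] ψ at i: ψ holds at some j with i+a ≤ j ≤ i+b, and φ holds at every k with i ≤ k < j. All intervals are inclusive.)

Need some j in [2,3] with r, and (r | s) at every k in [0,j-1].
  j=2: r false.
  j=3: r false.
No j in the window works → until fails.

Does not hold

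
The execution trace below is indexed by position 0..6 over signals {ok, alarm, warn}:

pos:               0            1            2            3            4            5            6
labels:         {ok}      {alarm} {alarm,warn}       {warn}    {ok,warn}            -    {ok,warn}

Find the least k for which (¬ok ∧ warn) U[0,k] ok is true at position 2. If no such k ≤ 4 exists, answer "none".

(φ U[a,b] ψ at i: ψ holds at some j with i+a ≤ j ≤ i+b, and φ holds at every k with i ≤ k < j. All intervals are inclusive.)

2

Need earliest j ≥ 2 with ok, and (¬ok ∧ warn) at every k in [2,j-1].
  j=2: rhs fails.
  j=3: rhs fails.
  j=4: rhs holds; lhs holds on [2,3]. k = 2.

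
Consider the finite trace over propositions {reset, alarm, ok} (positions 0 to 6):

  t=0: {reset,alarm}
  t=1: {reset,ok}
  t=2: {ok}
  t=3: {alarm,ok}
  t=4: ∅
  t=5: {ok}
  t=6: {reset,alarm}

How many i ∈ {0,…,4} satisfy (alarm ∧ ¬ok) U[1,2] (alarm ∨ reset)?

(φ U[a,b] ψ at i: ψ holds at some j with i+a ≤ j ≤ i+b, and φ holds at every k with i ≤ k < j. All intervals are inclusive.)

1

Evaluate at each i in [0,4]:
  i=0: ✓ (rhs at j=1; lhs holds on [0,0])
  i=1: ✗ (lhs fails at k=1 before rhs at j=3)
  i=2: ✗ (lhs fails at k=2 before rhs at j=3)
  i=3: ✗ (no rhs in [4,5])
  i=4: ✗ (lhs fails at k=4 before rhs at j=6)
Positions where it holds: {0} → 1.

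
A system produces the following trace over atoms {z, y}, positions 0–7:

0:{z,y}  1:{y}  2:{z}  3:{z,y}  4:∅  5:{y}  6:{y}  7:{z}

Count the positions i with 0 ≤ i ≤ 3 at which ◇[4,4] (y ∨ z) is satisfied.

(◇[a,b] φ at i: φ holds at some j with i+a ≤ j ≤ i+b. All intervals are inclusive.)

Evaluate at each i in [0,3]:
  i=0: ✗ (none in [4,4])
  i=1: ✓ (witness j=5)
  i=2: ✓ (witness j=6)
  i=3: ✓ (witness j=7)
Positions where it holds: {1, 2, 3} → 3.

3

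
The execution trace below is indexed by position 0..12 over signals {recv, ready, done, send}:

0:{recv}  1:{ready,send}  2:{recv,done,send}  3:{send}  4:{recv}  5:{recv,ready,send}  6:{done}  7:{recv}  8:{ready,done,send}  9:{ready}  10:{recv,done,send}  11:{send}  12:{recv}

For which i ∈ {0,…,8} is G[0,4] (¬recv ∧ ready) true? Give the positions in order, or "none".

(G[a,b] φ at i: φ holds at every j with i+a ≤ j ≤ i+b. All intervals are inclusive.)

none

Evaluate at each i in [0,8]:
  i=0: ✗ (fails at j=0)
  i=1: ✗ (fails at j=2)
  i=2: ✗ (fails at j=2)
  i=3: ✗ (fails at j=3)
  i=4: ✗ (fails at j=4)
  i=5: ✗ (fails at j=5)
  i=6: ✗ (fails at j=6)
  i=7: ✗ (fails at j=7)
  i=8: ✗ (fails at j=10)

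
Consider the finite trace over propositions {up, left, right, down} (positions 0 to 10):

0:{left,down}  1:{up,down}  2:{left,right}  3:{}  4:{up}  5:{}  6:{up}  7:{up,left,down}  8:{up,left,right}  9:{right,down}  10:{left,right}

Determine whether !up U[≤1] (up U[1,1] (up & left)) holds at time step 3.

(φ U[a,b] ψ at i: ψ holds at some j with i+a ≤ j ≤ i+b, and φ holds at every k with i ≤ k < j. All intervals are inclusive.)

False

Need some j in [3,4] with (up U[1,1] (up & left)), and !up at every k in [3,j-1].
  j=3: (up U[1,1] (up & left)) — fails.
  j=4: (up U[1,1] (up & left)) — fails.
No j in the window works → until fails.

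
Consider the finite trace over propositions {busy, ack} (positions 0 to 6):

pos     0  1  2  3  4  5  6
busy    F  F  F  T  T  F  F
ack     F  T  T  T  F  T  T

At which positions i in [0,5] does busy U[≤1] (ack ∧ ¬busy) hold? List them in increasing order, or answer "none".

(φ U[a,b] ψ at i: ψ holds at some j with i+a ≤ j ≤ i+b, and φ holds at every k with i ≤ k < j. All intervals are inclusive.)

Evaluate at each i in [0,5]:
  i=0: ✗ (lhs fails at k=0 before rhs at j=1)
  i=1: ✓ (rhs at j=1)
  i=2: ✓ (rhs at j=2)
  i=3: ✗ (no rhs in [3,4])
  i=4: ✓ (rhs at j=5; lhs holds on [4,4])
  i=5: ✓ (rhs at j=5)

1, 2, 4, 5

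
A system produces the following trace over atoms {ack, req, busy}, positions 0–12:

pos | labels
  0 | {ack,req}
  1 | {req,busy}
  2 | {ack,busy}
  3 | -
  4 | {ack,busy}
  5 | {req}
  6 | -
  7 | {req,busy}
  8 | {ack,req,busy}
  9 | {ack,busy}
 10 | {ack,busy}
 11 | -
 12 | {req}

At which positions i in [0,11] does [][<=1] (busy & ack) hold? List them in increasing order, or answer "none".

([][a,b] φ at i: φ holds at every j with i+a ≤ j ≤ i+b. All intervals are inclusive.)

Evaluate at each i in [0,11]:
  i=0: ✗ (fails at j=0)
  i=1: ✗ (fails at j=1)
  i=2: ✗ (fails at j=3)
  i=3: ✗ (fails at j=3)
  i=4: ✗ (fails at j=5)
  i=5: ✗ (fails at j=5)
  i=6: ✗ (fails at j=6)
  i=7: ✗ (fails at j=7)
  i=8: ✓ (all of [8,9])
  i=9: ✓ (all of [9,10])
  i=10: ✗ (fails at j=11)
  i=11: ✗ (fails at j=11)

8, 9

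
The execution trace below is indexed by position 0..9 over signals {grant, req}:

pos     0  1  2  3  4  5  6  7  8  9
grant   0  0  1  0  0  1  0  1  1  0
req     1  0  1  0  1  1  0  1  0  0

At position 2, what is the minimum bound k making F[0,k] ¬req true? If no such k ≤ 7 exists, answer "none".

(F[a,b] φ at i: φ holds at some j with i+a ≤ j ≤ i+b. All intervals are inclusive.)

1

Scan j = 2,3,… for ¬req:
  j=2: fails
  j=3: holds
First hit at j=3, so smallest k = 3-2 = 1.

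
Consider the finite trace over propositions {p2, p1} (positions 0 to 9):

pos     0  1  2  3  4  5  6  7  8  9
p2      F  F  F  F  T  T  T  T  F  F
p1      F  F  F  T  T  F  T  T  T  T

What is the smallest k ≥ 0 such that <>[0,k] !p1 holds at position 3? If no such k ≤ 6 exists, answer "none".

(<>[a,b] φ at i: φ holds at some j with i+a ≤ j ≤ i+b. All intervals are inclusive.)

2

Scan j = 3,4,… for !p1:
  j=3: fails
  j=4: fails
  j=5: holds
First hit at j=5, so smallest k = 5-3 = 2.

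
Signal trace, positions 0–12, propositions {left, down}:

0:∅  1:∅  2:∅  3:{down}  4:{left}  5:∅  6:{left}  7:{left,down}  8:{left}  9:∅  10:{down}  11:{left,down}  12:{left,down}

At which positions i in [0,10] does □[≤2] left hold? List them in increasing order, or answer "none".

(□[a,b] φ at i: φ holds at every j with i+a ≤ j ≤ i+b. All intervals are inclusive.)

Evaluate at each i in [0,10]:
  i=0: ✗ (fails at j=0)
  i=1: ✗ (fails at j=1)
  i=2: ✗ (fails at j=2)
  i=3: ✗ (fails at j=3)
  i=4: ✗ (fails at j=5)
  i=5: ✗ (fails at j=5)
  i=6: ✓ (all of [6,8])
  i=7: ✗ (fails at j=9)
  i=8: ✗ (fails at j=9)
  i=9: ✗ (fails at j=9)
  i=10: ✗ (fails at j=10)

6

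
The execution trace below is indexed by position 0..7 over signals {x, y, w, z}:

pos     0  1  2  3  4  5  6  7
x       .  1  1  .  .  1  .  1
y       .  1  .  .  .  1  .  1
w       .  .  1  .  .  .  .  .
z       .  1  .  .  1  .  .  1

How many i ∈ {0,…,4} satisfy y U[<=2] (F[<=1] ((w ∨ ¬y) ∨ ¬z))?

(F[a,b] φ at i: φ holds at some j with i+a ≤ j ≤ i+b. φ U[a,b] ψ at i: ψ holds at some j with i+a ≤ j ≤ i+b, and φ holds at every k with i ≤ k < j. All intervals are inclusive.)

5

Evaluate at each i in [0,4]:
  i=0: ✓ (rhs at j=0)
  i=1: ✓ (rhs at j=1)
  i=2: ✓ (rhs at j=2)
  i=3: ✓ (rhs at j=3)
  i=4: ✓ (rhs at j=4)
Positions where it holds: {0, 1, 2, 3, 4} → 5.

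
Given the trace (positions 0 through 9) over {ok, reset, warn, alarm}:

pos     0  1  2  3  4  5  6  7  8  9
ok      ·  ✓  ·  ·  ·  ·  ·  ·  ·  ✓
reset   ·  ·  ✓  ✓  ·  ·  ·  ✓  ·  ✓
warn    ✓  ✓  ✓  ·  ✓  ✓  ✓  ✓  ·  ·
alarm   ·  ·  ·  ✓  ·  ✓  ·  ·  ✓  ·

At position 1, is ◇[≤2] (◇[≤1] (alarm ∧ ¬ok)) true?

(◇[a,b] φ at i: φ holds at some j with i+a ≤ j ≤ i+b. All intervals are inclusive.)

Check ◇[≤1] (alarm ∧ ¬ok) at each j in [1,3]:
  j=1: fails (none in [1,2])
  j=2: holds (witness at 3)
  j=3: holds (witness at 3)
Found at j=2 → formula holds.

Yes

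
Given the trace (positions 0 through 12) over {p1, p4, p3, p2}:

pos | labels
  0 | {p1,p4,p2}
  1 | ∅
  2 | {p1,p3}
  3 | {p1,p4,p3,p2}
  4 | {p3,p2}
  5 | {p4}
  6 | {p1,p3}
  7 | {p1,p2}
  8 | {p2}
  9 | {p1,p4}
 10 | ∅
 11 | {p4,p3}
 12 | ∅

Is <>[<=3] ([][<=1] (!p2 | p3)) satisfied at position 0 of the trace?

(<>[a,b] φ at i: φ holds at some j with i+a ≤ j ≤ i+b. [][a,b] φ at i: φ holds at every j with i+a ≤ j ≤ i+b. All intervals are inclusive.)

Check [][<=1] (!p2 | p3) at each j in [0,3]:
  j=0: fails at 0
  j=1: holds on [1,2]
  j=2: holds on [2,3]
  j=3: holds on [3,4]
Found at j=1 → formula holds.

Yes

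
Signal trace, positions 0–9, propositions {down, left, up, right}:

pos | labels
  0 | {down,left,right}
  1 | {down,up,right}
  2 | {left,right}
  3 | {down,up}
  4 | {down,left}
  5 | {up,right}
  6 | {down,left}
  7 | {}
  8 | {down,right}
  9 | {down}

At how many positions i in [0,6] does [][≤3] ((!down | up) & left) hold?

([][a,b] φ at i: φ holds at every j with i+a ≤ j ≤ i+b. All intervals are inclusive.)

Evaluate at each i in [0,6]:
  i=0: ✗ (fails at j=0)
  i=1: ✗ (fails at j=1)
  i=2: ✗ (fails at j=3)
  i=3: ✗ (fails at j=3)
  i=4: ✗ (fails at j=4)
  i=5: ✗ (fails at j=5)
  i=6: ✗ (fails at j=6)
Positions where it holds: {} → 0.

0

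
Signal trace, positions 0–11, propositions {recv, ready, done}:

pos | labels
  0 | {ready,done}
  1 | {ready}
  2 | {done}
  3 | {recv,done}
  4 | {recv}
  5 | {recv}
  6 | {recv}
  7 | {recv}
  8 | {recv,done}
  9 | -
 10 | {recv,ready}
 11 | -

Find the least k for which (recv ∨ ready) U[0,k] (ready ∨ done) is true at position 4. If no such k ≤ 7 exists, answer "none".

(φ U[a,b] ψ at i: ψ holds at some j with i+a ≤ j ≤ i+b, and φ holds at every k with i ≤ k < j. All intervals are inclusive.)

4

Need earliest j ≥ 4 with (ready ∨ done), and (recv ∨ ready) at every k in [4,j-1].
  j=4: rhs fails.
  j=5: rhs fails.
  j=6: rhs fails.
  j=7: rhs fails.
  j=8: rhs holds; lhs holds on [4,7]. k = 4.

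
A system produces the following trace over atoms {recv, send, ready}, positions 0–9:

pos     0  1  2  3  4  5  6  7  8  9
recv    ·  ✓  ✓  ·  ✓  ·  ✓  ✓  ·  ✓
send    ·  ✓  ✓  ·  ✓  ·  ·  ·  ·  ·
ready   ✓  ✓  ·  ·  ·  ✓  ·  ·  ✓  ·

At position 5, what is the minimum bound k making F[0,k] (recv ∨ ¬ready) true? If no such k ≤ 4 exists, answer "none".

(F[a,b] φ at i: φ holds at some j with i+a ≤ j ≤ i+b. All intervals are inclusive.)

1

Scan j = 5,6,… for (recv ∨ ¬ready):
  j=5: fails
  j=6: holds
First hit at j=6, so smallest k = 6-5 = 1.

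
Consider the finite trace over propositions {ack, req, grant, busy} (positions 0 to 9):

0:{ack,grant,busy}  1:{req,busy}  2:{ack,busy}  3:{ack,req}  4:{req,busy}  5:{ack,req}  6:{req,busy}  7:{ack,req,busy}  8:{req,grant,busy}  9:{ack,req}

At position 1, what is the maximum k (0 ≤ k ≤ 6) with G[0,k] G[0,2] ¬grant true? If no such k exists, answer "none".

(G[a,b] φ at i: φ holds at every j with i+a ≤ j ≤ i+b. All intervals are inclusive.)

G[0,2] ¬grant must hold from j=1 onward; find where it first fails.
  j=1: holds
  j=2: holds
  j=3: holds
  j=4: holds
  j=5: holds
  j=6: fails
Holds on [1,5], so largest k = 4.

4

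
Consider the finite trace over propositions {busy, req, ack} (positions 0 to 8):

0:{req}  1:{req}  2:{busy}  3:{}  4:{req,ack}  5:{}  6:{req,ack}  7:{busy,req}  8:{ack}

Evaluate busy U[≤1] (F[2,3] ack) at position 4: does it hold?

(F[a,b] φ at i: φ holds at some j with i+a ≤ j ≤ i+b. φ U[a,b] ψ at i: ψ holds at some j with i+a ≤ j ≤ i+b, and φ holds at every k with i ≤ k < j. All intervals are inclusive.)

Need some j in [4,5] with F[2,3] ack, and busy at every k in [4,j-1].
  j=4: F[2,3] ack holds; no prefix to check → satisfied.

Yes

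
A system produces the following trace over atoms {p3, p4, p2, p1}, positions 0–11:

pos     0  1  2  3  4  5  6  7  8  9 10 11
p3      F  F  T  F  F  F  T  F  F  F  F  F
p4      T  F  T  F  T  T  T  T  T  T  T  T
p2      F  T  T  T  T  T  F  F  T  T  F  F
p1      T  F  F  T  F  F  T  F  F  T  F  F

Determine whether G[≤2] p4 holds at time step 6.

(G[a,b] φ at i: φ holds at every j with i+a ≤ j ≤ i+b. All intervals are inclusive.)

Check p4 at every j in [6,8]:
  j=6: true
  j=7: true
  j=8: true
All positions satisfy it → formula holds.

Yes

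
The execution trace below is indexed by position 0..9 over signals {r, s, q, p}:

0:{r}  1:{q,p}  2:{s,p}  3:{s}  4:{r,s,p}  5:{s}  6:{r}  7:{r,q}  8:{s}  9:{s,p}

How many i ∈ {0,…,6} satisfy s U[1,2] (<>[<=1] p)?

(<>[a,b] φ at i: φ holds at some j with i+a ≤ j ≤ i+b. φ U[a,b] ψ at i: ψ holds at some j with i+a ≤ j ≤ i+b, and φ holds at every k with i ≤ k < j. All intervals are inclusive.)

2

Evaluate at each i in [0,6]:
  i=0: ✗ (lhs fails at k=0 before rhs at j=1)
  i=1: ✗ (lhs fails at k=1 before rhs at j=2)
  i=2: ✓ (rhs at j=3; lhs holds on [2,2])
  i=3: ✓ (rhs at j=4; lhs holds on [3,3])
  i=4: ✗ (no rhs in [5,6])
  i=5: ✗ (no rhs in [6,7])
  i=6: ✗ (lhs fails at k=6 before rhs at j=8)
Positions where it holds: {2, 3} → 2.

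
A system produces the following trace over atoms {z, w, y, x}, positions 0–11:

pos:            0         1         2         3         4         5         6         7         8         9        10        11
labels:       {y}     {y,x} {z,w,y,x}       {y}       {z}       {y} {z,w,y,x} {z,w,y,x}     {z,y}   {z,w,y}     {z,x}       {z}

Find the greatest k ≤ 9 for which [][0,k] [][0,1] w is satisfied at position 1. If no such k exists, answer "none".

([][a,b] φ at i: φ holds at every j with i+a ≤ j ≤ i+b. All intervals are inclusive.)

[][0,1] w must hold from j=1 onward; find where it first fails.
  j=1: fails → no k works.

none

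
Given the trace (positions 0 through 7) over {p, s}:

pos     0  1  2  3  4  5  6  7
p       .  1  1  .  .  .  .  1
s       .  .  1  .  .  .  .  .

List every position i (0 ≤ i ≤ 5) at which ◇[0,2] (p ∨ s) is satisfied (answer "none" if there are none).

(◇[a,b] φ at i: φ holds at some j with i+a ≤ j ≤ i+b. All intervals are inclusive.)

Evaluate at each i in [0,5]:
  i=0: ✓ (witness j=1)
  i=1: ✓ (witness j=1)
  i=2: ✓ (witness j=2)
  i=3: ✗ (none in [3,5])
  i=4: ✗ (none in [4,6])
  i=5: ✓ (witness j=7)

0, 1, 2, 5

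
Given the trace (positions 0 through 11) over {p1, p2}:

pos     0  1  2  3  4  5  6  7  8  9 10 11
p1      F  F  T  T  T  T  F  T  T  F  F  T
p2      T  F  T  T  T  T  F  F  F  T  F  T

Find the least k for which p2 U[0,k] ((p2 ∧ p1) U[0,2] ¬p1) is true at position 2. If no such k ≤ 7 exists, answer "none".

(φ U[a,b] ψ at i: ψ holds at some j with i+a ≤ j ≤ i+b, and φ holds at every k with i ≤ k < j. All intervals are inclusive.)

Need earliest j ≥ 2 with ((p2 ∧ p1) U[0,2] ¬p1), and p2 at every k in [2,j-1].
  j=2: rhs fails.
  j=3: rhs fails.
  j=4: rhs holds; lhs holds on [2,3]. k = 2.

2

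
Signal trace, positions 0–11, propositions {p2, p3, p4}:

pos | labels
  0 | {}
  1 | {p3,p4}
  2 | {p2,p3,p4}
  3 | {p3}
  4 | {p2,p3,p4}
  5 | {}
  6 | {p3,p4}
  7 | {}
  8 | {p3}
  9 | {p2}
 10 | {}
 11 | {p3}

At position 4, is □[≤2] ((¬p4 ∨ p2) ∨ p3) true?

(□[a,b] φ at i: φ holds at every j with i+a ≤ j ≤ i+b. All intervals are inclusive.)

Holds

Check ((¬p4 ∨ p2) ∨ p3) at every j in [4,6]:
  j=4: true
  j=5: true
  j=6: true
All positions satisfy it → formula holds.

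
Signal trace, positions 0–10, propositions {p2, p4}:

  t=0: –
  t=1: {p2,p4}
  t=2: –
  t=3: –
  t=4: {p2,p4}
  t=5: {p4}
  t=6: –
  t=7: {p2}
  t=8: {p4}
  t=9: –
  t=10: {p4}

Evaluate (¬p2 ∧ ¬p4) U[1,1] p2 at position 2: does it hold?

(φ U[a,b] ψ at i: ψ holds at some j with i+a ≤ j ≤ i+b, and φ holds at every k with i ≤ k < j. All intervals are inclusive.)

Does not hold

Need some j in [3,3] with p2, and (¬p2 ∧ ¬p4) at every k in [2,j-1].
  j=3: p2 false.
No j in the window works → until fails.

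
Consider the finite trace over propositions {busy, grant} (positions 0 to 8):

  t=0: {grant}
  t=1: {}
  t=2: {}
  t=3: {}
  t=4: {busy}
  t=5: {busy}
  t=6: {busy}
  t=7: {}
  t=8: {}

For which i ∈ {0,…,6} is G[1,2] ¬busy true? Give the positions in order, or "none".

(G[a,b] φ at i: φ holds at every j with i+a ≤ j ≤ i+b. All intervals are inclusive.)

0, 1, 6

Evaluate at each i in [0,6]:
  i=0: ✓ (all of [1,2])
  i=1: ✓ (all of [2,3])
  i=2: ✗ (fails at j=4)
  i=3: ✗ (fails at j=4)
  i=4: ✗ (fails at j=5)
  i=5: ✗ (fails at j=6)
  i=6: ✓ (all of [7,8])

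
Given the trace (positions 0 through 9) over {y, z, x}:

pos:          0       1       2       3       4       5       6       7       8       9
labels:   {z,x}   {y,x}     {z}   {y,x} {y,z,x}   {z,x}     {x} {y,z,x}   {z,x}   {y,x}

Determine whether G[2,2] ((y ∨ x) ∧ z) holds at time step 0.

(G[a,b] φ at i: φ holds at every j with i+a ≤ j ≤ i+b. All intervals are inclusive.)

Check ((y ∨ x) ∧ z) at every j in [2,2]:
  j=2: false
Fails at j=2 → formula fails.

No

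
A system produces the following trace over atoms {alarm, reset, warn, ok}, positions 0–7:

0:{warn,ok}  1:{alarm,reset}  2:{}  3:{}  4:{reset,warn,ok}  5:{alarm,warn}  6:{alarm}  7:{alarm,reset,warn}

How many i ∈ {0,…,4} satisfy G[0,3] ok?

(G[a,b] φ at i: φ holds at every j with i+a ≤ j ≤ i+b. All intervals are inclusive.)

0

Evaluate at each i in [0,4]:
  i=0: ✗ (fails at j=1)
  i=1: ✗ (fails at j=1)
  i=2: ✗ (fails at j=2)
  i=3: ✗ (fails at j=3)
  i=4: ✗ (fails at j=5)
Positions where it holds: {} → 0.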